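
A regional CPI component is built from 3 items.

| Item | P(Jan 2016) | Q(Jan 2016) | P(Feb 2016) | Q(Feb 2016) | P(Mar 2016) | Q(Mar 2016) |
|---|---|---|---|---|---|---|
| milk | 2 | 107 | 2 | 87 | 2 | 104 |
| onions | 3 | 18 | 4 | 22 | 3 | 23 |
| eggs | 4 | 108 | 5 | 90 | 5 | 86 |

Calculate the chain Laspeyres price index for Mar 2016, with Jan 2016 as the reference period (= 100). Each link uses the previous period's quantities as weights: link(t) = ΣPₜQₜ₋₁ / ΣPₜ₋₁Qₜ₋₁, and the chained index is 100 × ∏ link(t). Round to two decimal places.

Link Jan 2016→Feb 2016:
ΣP(Feb 2016)Q(Jan 2016) = 2×107 + 4×18 + 5×108 = 214 + 72 + 540 = 826
ΣP(Jan 2016)Q(Jan 2016) = 2×107 + 3×18 + 4×108 = 214 + 54 + 432 = 700
link = 826/700 = 1.180000
Link Feb 2016→Mar 2016:
ΣP(Mar 2016)Q(Feb 2016) = 2×87 + 3×22 + 5×90 = 174 + 66 + 450 = 690
ΣP(Feb 2016)Q(Feb 2016) = 2×87 + 4×22 + 5×90 = 174 + 88 + 450 = 712
link = 690/712 = 0.969101
Chained index = 100 × 1.180000 × 0.969101 = 114.3539

114.35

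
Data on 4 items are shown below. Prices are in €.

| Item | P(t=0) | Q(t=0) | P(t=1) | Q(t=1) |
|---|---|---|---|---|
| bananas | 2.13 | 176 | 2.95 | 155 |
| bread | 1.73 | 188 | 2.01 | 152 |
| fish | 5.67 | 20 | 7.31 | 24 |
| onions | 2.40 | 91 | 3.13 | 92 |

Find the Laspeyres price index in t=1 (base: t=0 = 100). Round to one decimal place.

Laspeyres price index uses base-period quantities as weights.
ΣP(t=1)·Q(t=0) = 2.95×176 + 2.01×188 + 7.31×20 + 3.13×91 = 519.2 + 377.88 + 146.2 + 284.83 = 1328.11
ΣP(t=0)·Q(t=0) = 2.13×176 + 1.73×188 + 5.67×20 + 2.40×91 = 374.88 + 325.24 + 113.4 + 218.4 = 1031.92
Index = 1328.11 / 1031.92 × 100 = 128.7028

128.7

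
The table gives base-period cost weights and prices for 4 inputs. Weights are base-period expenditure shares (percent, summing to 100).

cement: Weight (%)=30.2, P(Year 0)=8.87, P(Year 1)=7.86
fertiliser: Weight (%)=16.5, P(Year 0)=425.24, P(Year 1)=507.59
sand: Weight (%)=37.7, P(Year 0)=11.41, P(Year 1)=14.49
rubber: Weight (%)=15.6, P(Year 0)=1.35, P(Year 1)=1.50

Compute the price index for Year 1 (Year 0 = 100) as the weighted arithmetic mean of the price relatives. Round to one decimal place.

111.7

cement: 30.2 × (7.86/8.87) = 30.2 × 0.886133 = 26.7612
fertiliser: 16.5 × (507.59/425.24) = 16.5 × 1.193655 = 19.6953
sand: 37.7 × (14.49/11.41) = 37.7 × 1.269939 = 47.8767
rubber: 15.6 × (1.50/1.35) = 15.6 × 1.111111 = 17.3333
Index = Σ wᵢ·(p₁ᵢ/p₀ᵢ) = 26.7612 + 19.6953 + 47.8767 + 17.3333 = 111.6666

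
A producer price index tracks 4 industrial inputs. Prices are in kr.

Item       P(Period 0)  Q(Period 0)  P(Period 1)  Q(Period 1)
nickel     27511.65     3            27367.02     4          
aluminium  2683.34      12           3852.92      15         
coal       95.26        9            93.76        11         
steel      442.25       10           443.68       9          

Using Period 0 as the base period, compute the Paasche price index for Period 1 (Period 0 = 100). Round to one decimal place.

Paasche price index uses current-period quantities as weights.
ΣP(Period 1)·Q(Period 1) = 27367.02×4 + 3852.92×15 + 93.76×11 + 443.68×9 = 109468.08 + 57793.8 + 1031.36 + 3993.12 = 172286.36
ΣP(Period 0)·Q(Period 1) = 27511.65×4 + 2683.34×15 + 95.26×11 + 442.25×9 = 110046.6 + 40250.1 + 1047.86 + 3980.25 = 155324.81
Index = 172286.36 / 155324.81 × 100 = 110.9201

110.9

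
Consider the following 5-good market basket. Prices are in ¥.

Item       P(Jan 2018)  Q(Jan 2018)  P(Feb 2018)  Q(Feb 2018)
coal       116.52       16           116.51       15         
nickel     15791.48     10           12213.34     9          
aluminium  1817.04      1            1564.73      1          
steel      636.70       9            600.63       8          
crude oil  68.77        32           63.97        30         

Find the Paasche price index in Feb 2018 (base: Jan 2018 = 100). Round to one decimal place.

78.5

Paasche price index uses current-period quantities as weights.
ΣP(Feb 2018)·Q(Feb 2018) = 116.51×15 + 12213.34×9 + 1564.73×1 + 600.63×8 + 63.97×30 = 1747.65 + 109920.06 + 1564.73 + 4805.04 + 1919.1 = 119956.58
ΣP(Jan 2018)·Q(Feb 2018) = 116.52×15 + 15791.48×9 + 1817.04×1 + 636.70×8 + 68.77×30 = 1747.8 + 142123.32 + 1817.04 + 5093.6 + 2063.1 = 152844.86
Index = 119956.58 / 152844.86 × 100 = 78.4826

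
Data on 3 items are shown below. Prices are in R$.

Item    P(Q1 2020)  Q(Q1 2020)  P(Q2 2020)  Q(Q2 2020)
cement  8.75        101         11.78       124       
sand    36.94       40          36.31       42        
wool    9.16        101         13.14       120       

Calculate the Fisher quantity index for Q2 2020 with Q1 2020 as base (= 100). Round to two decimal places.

114.30

Laspeyres component (base-period weights):
ΣP(Q1 2020)Q(Q2 2020) = 8.75×124 + 36.94×42 + 9.16×120 = 1085 + 1551.48 + 1099.2 = 3735.68
ΣP(Q1 2020)Q(Q1 2020) = 8.75×101 + 36.94×40 + 9.16×101 = 883.75 + 1477.6 + 925.16 = 3286.51
L = 3735.68 / 3286.51 × 100 = 113.6671
Paasche component (current-period weights):
ΣP(Q2 2020)Q(Q2 2020) = 11.78×124 + 36.31×42 + 13.14×120 = 1460.72 + 1525.02 + 1576.8 = 4562.54
ΣP(Q2 2020)Q(Q1 2020) = 11.78×101 + 36.31×40 + 13.14×101 = 1189.78 + 1452.4 + 1327.14 = 3969.32
P = 4562.54 / 3969.32 × 100 = 114.9451
Fisher = √(L × P) = √(113.6671 × 114.9451) = 114.3043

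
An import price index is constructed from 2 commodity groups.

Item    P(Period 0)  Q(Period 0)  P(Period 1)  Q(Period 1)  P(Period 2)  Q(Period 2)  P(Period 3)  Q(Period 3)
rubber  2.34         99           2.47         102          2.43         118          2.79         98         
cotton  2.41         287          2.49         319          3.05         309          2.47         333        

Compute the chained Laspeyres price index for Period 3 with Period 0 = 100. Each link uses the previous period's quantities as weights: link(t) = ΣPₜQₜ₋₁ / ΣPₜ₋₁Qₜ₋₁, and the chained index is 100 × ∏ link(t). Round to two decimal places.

107.73

Link Period 0→Period 1:
ΣP(Period 1)Q(Period 0) = 2.47×99 + 2.49×287 = 244.53 + 714.63 = 959.16
ΣP(Period 0)Q(Period 0) = 2.34×99 + 2.41×287 = 231.66 + 691.67 = 923.33
link = 959.16/923.33 = 1.038805
Link Period 1→Period 2:
ΣP(Period 2)Q(Period 1) = 2.43×102 + 3.05×319 = 247.86 + 972.95 = 1220.81
ΣP(Period 1)Q(Period 1) = 2.47×102 + 2.49×319 = 251.94 + 794.31 = 1046.25
link = 1220.81/1046.25 = 1.166843
Link Period 2→Period 3:
ΣP(Period 3)Q(Period 2) = 2.79×118 + 2.47×309 = 329.22 + 763.23 = 1092.45
ΣP(Period 2)Q(Period 2) = 2.43×118 + 3.05×309 = 286.74 + 942.45 = 1229.19
link = 1092.45/1229.19 = 0.888756
Chained index = 100 × 1.038805 × 1.166843 × 0.888756 = 107.7282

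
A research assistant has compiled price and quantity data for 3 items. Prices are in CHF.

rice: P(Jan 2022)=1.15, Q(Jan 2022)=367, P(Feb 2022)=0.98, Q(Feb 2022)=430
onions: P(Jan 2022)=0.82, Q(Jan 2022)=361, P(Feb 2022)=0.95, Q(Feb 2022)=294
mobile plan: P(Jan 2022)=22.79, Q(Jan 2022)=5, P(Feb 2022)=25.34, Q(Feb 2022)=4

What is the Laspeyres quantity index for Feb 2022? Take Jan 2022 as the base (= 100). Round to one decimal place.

Laspeyres quantity index uses base-period prices as weights.
ΣP(Jan 2022)·Q(Feb 2022) = 1.15×430 + 0.82×294 + 22.79×4 = 494.5 + 241.08 + 91.16 = 826.74
ΣP(Jan 2022)·Q(Jan 2022) = 1.15×367 + 0.82×361 + 22.79×5 = 422.05 + 296.02 + 113.95 = 832.02
Index = 826.74 / 832.02 × 100 = 99.3654

99.4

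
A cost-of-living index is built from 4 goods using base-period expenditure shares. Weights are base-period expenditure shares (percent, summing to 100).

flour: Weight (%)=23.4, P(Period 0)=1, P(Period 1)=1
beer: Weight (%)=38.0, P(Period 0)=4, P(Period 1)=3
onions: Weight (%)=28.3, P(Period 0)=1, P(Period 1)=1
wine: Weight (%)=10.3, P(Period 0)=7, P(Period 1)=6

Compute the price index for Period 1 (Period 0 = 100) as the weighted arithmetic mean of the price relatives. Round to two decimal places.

89.03

flour: 23.4 × (1/1) = 23.4 × 1.000000 = 23.4000
beer: 38.0 × (3/4) = 38.0 × 0.750000 = 28.5000
onions: 28.3 × (1/1) = 28.3 × 1.000000 = 28.3000
wine: 10.3 × (6/7) = 10.3 × 0.857143 = 8.8286
Index = Σ wᵢ·(p₁ᵢ/p₀ᵢ) = 23.4000 + 28.5000 + 28.3000 + 8.8286 = 89.0286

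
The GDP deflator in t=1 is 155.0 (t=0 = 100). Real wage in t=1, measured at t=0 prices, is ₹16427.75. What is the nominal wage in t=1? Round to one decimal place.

Nominal = Real × (Index/100) = 16427.75 × (155.0/100)
        = 16427.75 × 1.550 = 25463.0125

25463.0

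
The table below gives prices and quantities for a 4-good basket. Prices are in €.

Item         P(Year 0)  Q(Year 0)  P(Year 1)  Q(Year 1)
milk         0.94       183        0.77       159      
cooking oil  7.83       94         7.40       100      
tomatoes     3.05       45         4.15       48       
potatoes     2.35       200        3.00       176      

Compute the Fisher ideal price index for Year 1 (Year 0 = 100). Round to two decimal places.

Laspeyres component (base-period weights):
ΣP(Year 1)Q(Year 0) = 0.77×183 + 7.40×94 + 4.15×45 + 3.00×200 = 140.91 + 695.6 + 186.75 + 600 = 1623.26
ΣP(Year 0)Q(Year 0) = 0.94×183 + 7.83×94 + 3.05×45 + 2.35×200 = 172.02 + 736.02 + 137.25 + 470 = 1515.29
L = 1623.26 / 1515.29 × 100 = 107.1254
Paasche component (current-period weights):
ΣP(Year 1)Q(Year 1) = 0.77×159 + 7.40×100 + 4.15×48 + 3.00×176 = 122.43 + 740 + 199.2 + 528 = 1589.63
ΣP(Year 0)Q(Year 1) = 0.94×159 + 7.83×100 + 3.05×48 + 2.35×176 = 149.46 + 783 + 146.4 + 413.6 = 1492.46
P = 1589.63 / 1492.46 × 100 = 106.5107
Fisher = √(L × P) = √(107.1254 × 106.5107) = 106.8176

106.82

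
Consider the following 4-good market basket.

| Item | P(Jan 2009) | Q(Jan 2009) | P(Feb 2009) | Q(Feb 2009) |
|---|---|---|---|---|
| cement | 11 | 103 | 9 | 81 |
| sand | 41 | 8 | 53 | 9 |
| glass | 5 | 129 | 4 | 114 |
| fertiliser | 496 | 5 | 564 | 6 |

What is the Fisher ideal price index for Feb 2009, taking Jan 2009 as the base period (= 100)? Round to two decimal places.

Laspeyres component (base-period weights):
ΣP(Feb 2009)Q(Jan 2009) = 9×103 + 53×8 + 4×129 + 564×5 = 927 + 424 + 516 + 2820 = 4687
ΣP(Jan 2009)Q(Jan 2009) = 11×103 + 41×8 + 5×129 + 496×5 = 1133 + 328 + 645 + 2480 = 4586
L = 4687 / 4586 × 100 = 102.2024
Paasche component (current-period weights):
ΣP(Feb 2009)Q(Feb 2009) = 9×81 + 53×9 + 4×114 + 564×6 = 729 + 477 + 456 + 3384 = 5046
ΣP(Jan 2009)Q(Feb 2009) = 11×81 + 41×9 + 5×114 + 496×6 = 891 + 369 + 570 + 2976 = 4806
P = 5046 / 4806 × 100 = 104.9938
Fisher = √(L × P) = √(102.2024 × 104.9938) = 103.5887

103.59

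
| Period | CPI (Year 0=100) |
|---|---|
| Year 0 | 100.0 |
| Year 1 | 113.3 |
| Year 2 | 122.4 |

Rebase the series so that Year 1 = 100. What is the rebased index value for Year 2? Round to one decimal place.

Rebased(Year 2) = 122.4 / 113.3 × 100 = 108.0318

108.0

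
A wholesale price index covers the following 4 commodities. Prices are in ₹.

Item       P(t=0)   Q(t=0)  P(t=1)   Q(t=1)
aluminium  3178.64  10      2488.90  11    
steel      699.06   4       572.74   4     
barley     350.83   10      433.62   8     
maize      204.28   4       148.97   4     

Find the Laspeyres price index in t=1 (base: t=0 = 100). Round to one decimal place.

82.5

Laspeyres price index uses base-period quantities as weights.
ΣP(t=1)·Q(t=0) = 2488.90×10 + 572.74×4 + 433.62×10 + 148.97×4 = 24889 + 2290.96 + 4336.2 + 595.88 = 32112.04
ΣP(t=0)·Q(t=0) = 3178.64×10 + 699.06×4 + 350.83×10 + 204.28×4 = 31786.4 + 2796.24 + 3508.3 + 817.12 = 38908.06
Index = 32112.04 / 38908.06 × 100 = 82.5331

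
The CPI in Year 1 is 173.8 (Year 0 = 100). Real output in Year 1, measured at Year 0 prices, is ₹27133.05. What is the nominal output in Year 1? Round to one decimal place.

Nominal = Real × (Index/100) = 27133.05 × (173.8/100)
        = 27133.05 × 1.738 = 47157.2409

47157.2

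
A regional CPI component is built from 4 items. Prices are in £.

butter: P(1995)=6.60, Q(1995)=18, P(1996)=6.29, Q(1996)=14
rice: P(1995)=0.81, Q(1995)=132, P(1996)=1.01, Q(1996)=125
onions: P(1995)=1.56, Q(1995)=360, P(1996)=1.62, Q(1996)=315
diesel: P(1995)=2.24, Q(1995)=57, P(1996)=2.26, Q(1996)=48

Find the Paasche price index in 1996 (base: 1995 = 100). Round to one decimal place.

Paasche price index uses current-period quantities as weights.
ΣP(1996)·Q(1996) = 6.29×14 + 1.01×125 + 1.62×315 + 2.26×48 = 88.06 + 126.25 + 510.3 + 108.48 = 833.09
ΣP(1995)·Q(1996) = 6.60×14 + 0.81×125 + 1.56×315 + 2.24×48 = 92.4 + 101.25 + 491.4 + 107.52 = 792.57
Index = 833.09 / 792.57 × 100 = 105.1125

105.1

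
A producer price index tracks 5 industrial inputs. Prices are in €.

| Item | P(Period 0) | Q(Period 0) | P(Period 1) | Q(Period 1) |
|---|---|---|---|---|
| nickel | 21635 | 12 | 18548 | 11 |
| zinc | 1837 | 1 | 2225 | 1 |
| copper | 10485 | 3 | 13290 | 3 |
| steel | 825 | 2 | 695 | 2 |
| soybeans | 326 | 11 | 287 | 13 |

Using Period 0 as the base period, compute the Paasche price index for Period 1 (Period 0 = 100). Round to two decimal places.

90.65

Paasche price index uses current-period quantities as weights.
ΣP(Period 1)·Q(Period 1) = 18548×11 + 2225×1 + 13290×3 + 695×2 + 287×13 = 204028 + 2225 + 39870 + 1390 + 3731 = 251244
ΣP(Period 0)·Q(Period 1) = 21635×11 + 1837×1 + 10485×3 + 825×2 + 326×13 = 237985 + 1837 + 31455 + 1650 + 4238 = 277165
Index = 251244 / 277165 × 100 = 90.6478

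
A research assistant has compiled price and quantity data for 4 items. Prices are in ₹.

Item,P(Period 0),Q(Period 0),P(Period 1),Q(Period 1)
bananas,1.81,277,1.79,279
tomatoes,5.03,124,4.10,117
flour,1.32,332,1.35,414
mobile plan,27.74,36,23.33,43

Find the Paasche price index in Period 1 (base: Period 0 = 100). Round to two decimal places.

Paasche price index uses current-period quantities as weights.
ΣP(Period 1)·Q(Period 1) = 1.79×279 + 4.10×117 + 1.35×414 + 23.33×43 = 499.41 + 479.7 + 558.9 + 1003.19 = 2541.2
ΣP(Period 0)·Q(Period 1) = 1.81×279 + 5.03×117 + 1.32×414 + 27.74×43 = 504.99 + 588.51 + 546.48 + 1192.82 = 2832.8
Index = 2541.2 / 2832.8 × 100 = 89.7063

89.71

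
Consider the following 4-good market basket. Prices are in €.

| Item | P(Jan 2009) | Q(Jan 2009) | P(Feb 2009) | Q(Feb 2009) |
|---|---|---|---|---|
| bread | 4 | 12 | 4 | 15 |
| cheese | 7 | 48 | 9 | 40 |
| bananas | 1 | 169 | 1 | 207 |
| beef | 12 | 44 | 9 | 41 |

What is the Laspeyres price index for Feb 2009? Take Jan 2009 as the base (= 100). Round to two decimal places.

96.67

Laspeyres price index uses base-period quantities as weights.
ΣP(Feb 2009)·Q(Jan 2009) = 4×12 + 9×48 + 1×169 + 9×44 = 48 + 432 + 169 + 396 = 1045
ΣP(Jan 2009)·Q(Jan 2009) = 4×12 + 7×48 + 1×169 + 12×44 = 48 + 336 + 169 + 528 = 1081
Index = 1045 / 1081 × 100 = 96.6698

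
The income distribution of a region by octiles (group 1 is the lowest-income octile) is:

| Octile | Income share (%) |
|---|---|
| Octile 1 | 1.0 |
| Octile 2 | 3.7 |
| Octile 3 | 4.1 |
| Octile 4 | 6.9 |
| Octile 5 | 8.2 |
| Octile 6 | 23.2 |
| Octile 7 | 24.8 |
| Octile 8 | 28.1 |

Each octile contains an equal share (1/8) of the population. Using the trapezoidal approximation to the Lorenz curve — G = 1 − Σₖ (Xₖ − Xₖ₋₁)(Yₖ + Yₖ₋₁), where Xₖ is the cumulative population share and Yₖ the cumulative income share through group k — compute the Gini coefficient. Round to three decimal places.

0.442

Cumulative income shares Yₖ: 0.0100, 0.0470, 0.0880, 0.1570, 0.2390, 0.4710, 0.7190, 1.0000
Σ (Xₖ−Xₖ₋₁)(Yₖ+Yₖ₋₁) = (1/8)(0.0100+0.0000) + (1/8)(0.0470+0.0100) + (1/8)(0.0880+0.0470) + (1/8)(0.1570+0.0880) + (1/8)(0.2390+0.1570) + (1/8)(0.4710+0.2390) + (1/8)(0.7190+0.4710) + (1/8)(1.0000+0.7190)
  = 0.0013 + 0.0071 + 0.0169 + 0.0306 + 0.0495 + 0.0887 + 0.1487 + 0.2149 = 0.5577
G = 1 − 0.5577 = 0.4423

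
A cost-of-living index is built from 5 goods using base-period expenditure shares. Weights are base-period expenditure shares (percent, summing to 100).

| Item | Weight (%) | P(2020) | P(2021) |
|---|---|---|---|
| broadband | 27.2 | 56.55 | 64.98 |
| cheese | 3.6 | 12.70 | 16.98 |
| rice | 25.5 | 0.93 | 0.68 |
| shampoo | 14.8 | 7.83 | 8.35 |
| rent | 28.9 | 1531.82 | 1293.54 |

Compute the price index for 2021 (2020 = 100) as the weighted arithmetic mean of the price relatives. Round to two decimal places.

broadband: 27.2 × (64.98/56.55) = 27.2 × 1.149072 = 31.2547
cheese: 3.6 × (16.98/12.70) = 3.6 × 1.337008 = 4.8132
rice: 25.5 × (0.68/0.93) = 25.5 × 0.731183 = 18.6452
shampoo: 14.8 × (8.35/7.83) = 14.8 × 1.066411 = 15.7829
rent: 28.9 × (1293.54/1531.82) = 28.9 × 0.844446 = 24.4045
Index = Σ wᵢ·(p₁ᵢ/p₀ᵢ) = 31.2547 + 4.8132 + 18.6452 + 15.7829 + 24.4045 = 94.9005

94.90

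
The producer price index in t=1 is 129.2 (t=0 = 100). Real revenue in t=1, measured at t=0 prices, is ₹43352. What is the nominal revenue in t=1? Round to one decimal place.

56010.8

Nominal = Real × (Index/100) = 43352 × (129.2/100)
        = 43352 × 1.292 = 56010.7840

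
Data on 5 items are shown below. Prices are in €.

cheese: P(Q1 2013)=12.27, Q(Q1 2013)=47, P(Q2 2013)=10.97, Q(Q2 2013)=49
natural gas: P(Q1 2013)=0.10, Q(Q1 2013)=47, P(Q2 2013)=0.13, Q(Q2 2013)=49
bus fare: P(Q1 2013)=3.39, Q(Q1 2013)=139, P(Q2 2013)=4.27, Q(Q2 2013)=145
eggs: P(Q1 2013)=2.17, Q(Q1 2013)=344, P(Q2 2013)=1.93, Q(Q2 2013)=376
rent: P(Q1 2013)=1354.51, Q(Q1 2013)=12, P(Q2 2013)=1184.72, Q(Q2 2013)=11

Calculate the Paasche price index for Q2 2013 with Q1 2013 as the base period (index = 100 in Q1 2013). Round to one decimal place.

Paasche price index uses current-period quantities as weights.
ΣP(Q2 2013)·Q(Q2 2013) = 10.97×49 + 0.13×49 + 4.27×145 + 1.93×376 + 1184.72×11 = 537.53 + 6.37 + 619.15 + 725.68 + 13031.92 = 14920.65
ΣP(Q1 2013)·Q(Q2 2013) = 12.27×49 + 0.10×49 + 3.39×145 + 2.17×376 + 1354.51×11 = 601.23 + 4.9 + 491.55 + 815.92 + 14899.61 = 16813.21
Index = 14920.65 / 16813.21 × 100 = 88.7436

88.7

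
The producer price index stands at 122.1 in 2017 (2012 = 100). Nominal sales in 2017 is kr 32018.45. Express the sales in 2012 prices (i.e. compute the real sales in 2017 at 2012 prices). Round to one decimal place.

26223.1

Real = Nominal ÷ (Index/100) = 32018.45 ÷ (122.1/100)
     = 32018.45 ÷ 1.221 = 26223.1368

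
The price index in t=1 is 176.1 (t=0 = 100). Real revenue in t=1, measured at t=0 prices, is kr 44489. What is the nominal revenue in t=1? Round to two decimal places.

Nominal = Real × (Index/100) = 44489 × (176.1/100)
        = 44489 × 1.761 = 78345.1290

78345.13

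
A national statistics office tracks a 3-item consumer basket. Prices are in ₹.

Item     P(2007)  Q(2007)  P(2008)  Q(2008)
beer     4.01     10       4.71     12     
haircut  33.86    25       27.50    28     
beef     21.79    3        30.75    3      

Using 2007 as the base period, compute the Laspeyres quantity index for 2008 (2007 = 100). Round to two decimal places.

Laspeyres quantity index uses base-period prices as weights.
ΣP(2007)·Q(2008) = 4.01×12 + 33.86×28 + 21.79×3 = 48.12 + 948.08 + 65.37 = 1061.57
ΣP(2007)·Q(2007) = 4.01×10 + 33.86×25 + 21.79×3 = 40.1 + 846.5 + 65.37 = 951.97
Index = 1061.57 / 951.97 × 100 = 111.5130

111.51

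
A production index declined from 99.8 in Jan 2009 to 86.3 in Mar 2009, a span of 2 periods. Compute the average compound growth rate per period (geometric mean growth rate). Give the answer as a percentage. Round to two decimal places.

Growth factor = (86.3/99.8)^(1/2) = (0.864729)^(1/2) = 0.929908
Growth rate = 0.929908 − 1 = -0.070092 = -7.0092%

-7.01%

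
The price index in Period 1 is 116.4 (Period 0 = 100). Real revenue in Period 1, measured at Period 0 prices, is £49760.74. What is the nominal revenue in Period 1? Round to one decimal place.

Nominal = Real × (Index/100) = 49760.74 × (116.4/100)
        = 49760.74 × 1.164 = 57921.5014

57921.5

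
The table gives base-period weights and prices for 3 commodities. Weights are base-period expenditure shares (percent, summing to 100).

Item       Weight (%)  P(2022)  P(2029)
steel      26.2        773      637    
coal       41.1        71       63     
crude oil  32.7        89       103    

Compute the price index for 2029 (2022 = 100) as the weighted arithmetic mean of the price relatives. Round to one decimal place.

95.9

steel: 26.2 × (637/773) = 26.2 × 0.824062 = 21.5904
coal: 41.1 × (63/71) = 41.1 × 0.887324 = 36.4690
crude oil: 32.7 × (103/89) = 32.7 × 1.157303 = 37.8438
Index = Σ wᵢ·(p₁ᵢ/p₀ᵢ) = 21.5904 + 36.4690 + 37.8438 = 95.9033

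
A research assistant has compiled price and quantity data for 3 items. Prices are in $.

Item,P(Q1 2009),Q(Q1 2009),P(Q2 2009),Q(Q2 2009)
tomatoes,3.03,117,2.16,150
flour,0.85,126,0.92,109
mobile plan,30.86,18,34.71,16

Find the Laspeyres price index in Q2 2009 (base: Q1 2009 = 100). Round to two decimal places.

Laspeyres price index uses base-period quantities as weights.
ΣP(Q2 2009)·Q(Q1 2009) = 2.16×117 + 0.92×126 + 34.71×18 = 252.72 + 115.92 + 624.78 = 993.42
ΣP(Q1 2009)·Q(Q1 2009) = 3.03×117 + 0.85×126 + 30.86×18 = 354.51 + 107.1 + 555.48 = 1017.09
Index = 993.42 / 1017.09 × 100 = 97.6728

97.67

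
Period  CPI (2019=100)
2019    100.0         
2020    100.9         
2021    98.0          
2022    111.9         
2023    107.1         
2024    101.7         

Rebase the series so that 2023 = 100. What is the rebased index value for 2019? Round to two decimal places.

Rebased(2019) = 100.0 / 107.1 × 100 = 93.3707

93.37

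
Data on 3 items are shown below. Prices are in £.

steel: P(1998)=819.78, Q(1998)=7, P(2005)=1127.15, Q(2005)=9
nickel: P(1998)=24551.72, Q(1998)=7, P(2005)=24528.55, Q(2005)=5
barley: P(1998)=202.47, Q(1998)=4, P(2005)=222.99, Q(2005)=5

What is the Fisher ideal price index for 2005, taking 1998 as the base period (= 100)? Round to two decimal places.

101.63

Laspeyres component (base-period weights):
ΣP(2005)Q(1998) = 1127.15×7 + 24528.55×7 + 222.99×4 = 7890.05 + 171699.85 + 891.96 = 180481.86
ΣP(1998)Q(1998) = 819.78×7 + 24551.72×7 + 202.47×4 = 5738.46 + 171862.04 + 809.88 = 178410.38
L = 180481.86 / 178410.38 × 100 = 101.1611
Paasche component (current-period weights):
ΣP(2005)Q(2005) = 1127.15×9 + 24528.55×5 + 222.99×5 = 10144.35 + 122642.75 + 1114.95 = 133902.05
ΣP(1998)Q(2005) = 819.78×9 + 24551.72×5 + 202.47×5 = 7378.02 + 122758.6 + 1012.35 = 131148.97
P = 133902.05 / 131148.97 × 100 = 102.0992
Fisher = √(L × P) = √(101.1611 × 102.0992) = 101.6291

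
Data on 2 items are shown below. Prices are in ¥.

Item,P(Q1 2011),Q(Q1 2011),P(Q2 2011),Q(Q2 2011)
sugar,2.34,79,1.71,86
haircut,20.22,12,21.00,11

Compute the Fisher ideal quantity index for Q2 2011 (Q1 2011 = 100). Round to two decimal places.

Laspeyres component (base-period weights):
ΣP(Q1 2011)Q(Q2 2011) = 2.34×86 + 20.22×11 = 201.24 + 222.42 = 423.66
ΣP(Q1 2011)Q(Q1 2011) = 2.34×79 + 20.22×12 = 184.86 + 242.64 = 427.5
L = 423.66 / 427.5 × 100 = 99.1018
Paasche component (current-period weights):
ΣP(Q2 2011)Q(Q2 2011) = 1.71×86 + 21.00×11 = 147.06 + 231 = 378.06
ΣP(Q2 2011)Q(Q1 2011) = 1.71×79 + 21.00×12 = 135.09 + 252 = 387.09
P = 378.06 / 387.09 × 100 = 97.6672
Fisher = √(L × P) = √(99.1018 × 97.6672) = 98.3819

98.38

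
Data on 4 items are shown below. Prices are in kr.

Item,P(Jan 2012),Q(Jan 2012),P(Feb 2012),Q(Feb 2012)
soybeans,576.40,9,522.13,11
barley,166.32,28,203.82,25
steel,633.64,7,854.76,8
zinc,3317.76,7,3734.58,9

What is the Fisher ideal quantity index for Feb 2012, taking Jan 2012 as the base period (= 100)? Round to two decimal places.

Laspeyres component (base-period weights):
ΣP(Jan 2012)Q(Feb 2012) = 576.40×11 + 166.32×25 + 633.64×8 + 3317.76×9 = 6340.4 + 4158 + 5069.12 + 29859.84 = 45427.36
ΣP(Jan 2012)Q(Jan 2012) = 576.40×9 + 166.32×28 + 633.64×7 + 3317.76×7 = 5187.6 + 4656.96 + 4435.48 + 23224.32 = 37504.36
L = 45427.36 / 37504.36 × 100 = 121.1255
Paasche component (current-period weights):
ΣP(Feb 2012)Q(Feb 2012) = 522.13×11 + 203.82×25 + 854.76×8 + 3734.58×9 = 5743.43 + 5095.5 + 6838.08 + 33611.22 = 51288.23
ΣP(Feb 2012)Q(Jan 2012) = 522.13×9 + 203.82×28 + 854.76×7 + 3734.58×7 = 4699.17 + 5706.96 + 5983.32 + 26142.06 = 42531.51
P = 51288.23 / 42531.51 × 100 = 120.5888
Fisher = √(L × P) = √(121.1255 × 120.5888) = 120.8569

120.86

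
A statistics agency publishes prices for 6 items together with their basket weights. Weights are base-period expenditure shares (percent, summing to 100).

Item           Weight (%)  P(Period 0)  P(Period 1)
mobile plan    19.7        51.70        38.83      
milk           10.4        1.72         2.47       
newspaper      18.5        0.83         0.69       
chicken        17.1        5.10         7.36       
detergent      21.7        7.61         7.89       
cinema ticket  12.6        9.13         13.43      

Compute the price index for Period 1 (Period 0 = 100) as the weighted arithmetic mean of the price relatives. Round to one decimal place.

110.8

mobile plan: 19.7 × (38.83/51.70) = 19.7 × 0.751064 = 14.7960
milk: 10.4 × (2.47/1.72) = 10.4 × 1.436047 = 14.9349
newspaper: 18.5 × (0.69/0.83) = 18.5 × 0.831325 = 15.3795
chicken: 17.1 × (7.36/5.10) = 17.1 × 1.443137 = 24.6776
detergent: 21.7 × (7.89/7.61) = 21.7 × 1.036794 = 22.4984
cinema ticket: 12.6 × (13.43/9.13) = 12.6 × 1.470975 = 18.5343
Index = Σ wᵢ·(p₁ᵢ/p₀ᵢ) = 14.7960 + 14.9349 + 15.3795 + 24.6776 + 22.4984 + 18.5343 = 110.8207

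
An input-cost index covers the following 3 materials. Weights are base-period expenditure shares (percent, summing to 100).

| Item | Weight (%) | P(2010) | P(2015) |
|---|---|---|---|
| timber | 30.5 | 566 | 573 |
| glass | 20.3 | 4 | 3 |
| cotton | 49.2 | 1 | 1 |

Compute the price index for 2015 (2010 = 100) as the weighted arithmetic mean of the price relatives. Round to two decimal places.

timber: 30.5 × (573/566) = 30.5 × 1.012367 = 30.8772
glass: 20.3 × (3/4) = 20.3 × 0.750000 = 15.2250
cotton: 49.2 × (1/1) = 49.2 × 1.000000 = 49.2000
Index = Σ wᵢ·(p₁ᵢ/p₀ᵢ) = 30.8772 + 15.2250 + 49.2000 = 95.3022

95.30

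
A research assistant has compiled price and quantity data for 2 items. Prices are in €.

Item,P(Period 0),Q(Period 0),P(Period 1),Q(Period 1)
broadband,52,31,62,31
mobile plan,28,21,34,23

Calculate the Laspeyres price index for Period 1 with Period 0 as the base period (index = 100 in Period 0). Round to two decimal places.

119.82

Laspeyres price index uses base-period quantities as weights.
ΣP(Period 1)·Q(Period 0) = 62×31 + 34×21 = 1922 + 714 = 2636
ΣP(Period 0)·Q(Period 0) = 52×31 + 28×21 = 1612 + 588 = 2200
Index = 2636 / 2200 × 100 = 119.8182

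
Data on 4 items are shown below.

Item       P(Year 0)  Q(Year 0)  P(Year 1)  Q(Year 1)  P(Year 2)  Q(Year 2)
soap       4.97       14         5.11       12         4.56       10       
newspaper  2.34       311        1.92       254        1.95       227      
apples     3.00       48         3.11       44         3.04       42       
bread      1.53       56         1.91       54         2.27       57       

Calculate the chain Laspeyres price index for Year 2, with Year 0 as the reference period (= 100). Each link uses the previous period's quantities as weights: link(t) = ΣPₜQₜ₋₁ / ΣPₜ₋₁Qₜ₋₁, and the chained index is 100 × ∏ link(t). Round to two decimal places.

92.04

Link Year 0→Year 1:
ΣP(Year 1)Q(Year 0) = 5.11×14 + 1.92×311 + 3.11×48 + 1.91×56 = 71.54 + 597.12 + 149.28 + 106.96 = 924.9
ΣP(Year 0)Q(Year 0) = 4.97×14 + 2.34×311 + 3.00×48 + 1.53×56 = 69.58 + 727.74 + 144 + 85.68 = 1027
link = 924.9/1027 = 0.900584
Link Year 1→Year 2:
ΣP(Year 2)Q(Year 1) = 4.56×12 + 1.95×254 + 3.04×44 + 2.27×54 = 54.72 + 495.3 + 133.76 + 122.58 = 806.36
ΣP(Year 1)Q(Year 1) = 5.11×12 + 1.92×254 + 3.11×44 + 1.91×54 = 61.32 + 487.68 + 136.84 + 103.14 = 788.98
link = 806.36/788.98 = 1.022028
Chained index = 100 × 0.900584 × 1.022028 = 92.0423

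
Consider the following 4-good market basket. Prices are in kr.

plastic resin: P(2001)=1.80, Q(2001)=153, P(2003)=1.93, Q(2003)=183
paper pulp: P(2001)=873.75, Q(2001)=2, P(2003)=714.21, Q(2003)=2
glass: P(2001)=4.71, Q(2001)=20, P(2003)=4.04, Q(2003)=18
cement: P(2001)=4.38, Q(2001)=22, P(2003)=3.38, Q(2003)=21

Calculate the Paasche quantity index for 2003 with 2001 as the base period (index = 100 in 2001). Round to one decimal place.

Paasche quantity index uses current-period prices as weights.
ΣP(2003)·Q(2003) = 1.93×183 + 714.21×2 + 4.04×18 + 3.38×21 = 353.19 + 1428.42 + 72.72 + 70.98 = 1925.31
ΣP(2003)·Q(2001) = 1.93×153 + 714.21×2 + 4.04×20 + 3.38×22 = 295.29 + 1428.42 + 80.8 + 74.36 = 1878.87
Index = 1925.31 / 1878.87 × 100 = 102.4717

102.5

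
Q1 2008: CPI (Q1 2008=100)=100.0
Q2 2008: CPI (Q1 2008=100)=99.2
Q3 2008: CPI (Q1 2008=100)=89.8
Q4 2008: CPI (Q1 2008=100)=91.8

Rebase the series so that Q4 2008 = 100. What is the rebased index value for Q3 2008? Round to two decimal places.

97.82

Rebased(Q3 2008) = 89.8 / 91.8 × 100 = 97.8214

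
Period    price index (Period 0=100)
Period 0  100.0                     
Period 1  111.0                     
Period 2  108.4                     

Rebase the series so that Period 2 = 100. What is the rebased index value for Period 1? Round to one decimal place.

102.4

Rebased(Period 1) = 111.0 / 108.4 × 100 = 102.3985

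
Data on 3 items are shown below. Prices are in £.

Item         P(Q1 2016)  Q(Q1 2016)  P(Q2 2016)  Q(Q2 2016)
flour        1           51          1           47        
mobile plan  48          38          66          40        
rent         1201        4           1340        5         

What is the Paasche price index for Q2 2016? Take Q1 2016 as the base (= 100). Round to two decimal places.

Paasche price index uses current-period quantities as weights.
ΣP(Q2 2016)·Q(Q2 2016) = 1×47 + 66×40 + 1340×5 = 47 + 2640 + 6700 = 9387
ΣP(Q1 2016)·Q(Q2 2016) = 1×47 + 48×40 + 1201×5 = 47 + 1920 + 6005 = 7972
Index = 9387 / 7972 × 100 = 117.7496

117.75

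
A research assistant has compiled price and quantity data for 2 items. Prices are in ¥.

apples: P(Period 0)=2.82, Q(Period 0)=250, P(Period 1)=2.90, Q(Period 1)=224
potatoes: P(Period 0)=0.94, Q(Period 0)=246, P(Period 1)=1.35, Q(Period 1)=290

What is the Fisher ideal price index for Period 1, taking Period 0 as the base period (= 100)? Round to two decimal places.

Laspeyres component (base-period weights):
ΣP(Period 1)Q(Period 0) = 2.90×250 + 1.35×246 = 725 + 332.1 = 1057.1
ΣP(Period 0)Q(Period 0) = 2.82×250 + 0.94×246 = 705 + 231.24 = 936.24
L = 1057.1 / 936.24 × 100 = 112.9091
Paasche component (current-period weights):
ΣP(Period 1)Q(Period 1) = 2.90×224 + 1.35×290 = 649.6 + 391.5 = 1041.1
ΣP(Period 0)Q(Period 1) = 2.82×224 + 0.94×290 = 631.68 + 272.6 = 904.28
P = 1041.1 / 904.28 × 100 = 115.1303
Fisher = √(L × P) = √(112.9091 × 115.1303) = 114.0143

114.01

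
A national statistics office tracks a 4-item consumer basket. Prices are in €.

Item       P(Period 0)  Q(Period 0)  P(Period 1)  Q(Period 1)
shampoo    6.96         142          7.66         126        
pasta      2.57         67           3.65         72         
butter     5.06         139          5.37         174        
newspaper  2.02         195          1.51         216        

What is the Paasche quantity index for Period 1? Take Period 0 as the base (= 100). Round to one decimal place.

104.9

Paasche quantity index uses current-period prices as weights.
ΣP(Period 1)·Q(Period 1) = 7.66×126 + 3.65×72 + 5.37×174 + 1.51×216 = 965.16 + 262.8 + 934.38 + 326.16 = 2488.5
ΣP(Period 1)·Q(Period 0) = 7.66×142 + 3.65×67 + 5.37×139 + 1.51×195 = 1087.72 + 244.55 + 746.43 + 294.45 = 2373.15
Index = 2488.5 / 2373.15 × 100 = 104.8606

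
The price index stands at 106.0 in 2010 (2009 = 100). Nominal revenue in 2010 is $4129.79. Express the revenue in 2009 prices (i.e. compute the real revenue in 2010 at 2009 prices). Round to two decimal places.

Real = Nominal ÷ (Index/100) = 4129.79 ÷ (106.0/100)
     = 4129.79 ÷ 1.060 = 3896.0283

3896.03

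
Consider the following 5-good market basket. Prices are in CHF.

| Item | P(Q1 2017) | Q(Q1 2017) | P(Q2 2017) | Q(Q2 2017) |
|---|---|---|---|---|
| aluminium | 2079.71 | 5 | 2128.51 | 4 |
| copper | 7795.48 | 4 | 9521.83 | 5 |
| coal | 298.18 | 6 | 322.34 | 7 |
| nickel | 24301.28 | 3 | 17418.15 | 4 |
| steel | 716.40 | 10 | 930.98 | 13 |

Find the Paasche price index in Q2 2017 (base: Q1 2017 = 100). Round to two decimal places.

Paasche price index uses current-period quantities as weights.
ΣP(Q2 2017)·Q(Q2 2017) = 2128.51×4 + 9521.83×5 + 322.34×7 + 17418.15×4 + 930.98×13 = 8514.04 + 47609.15 + 2256.38 + 69672.6 + 12102.74 = 140154.91
ΣP(Q1 2017)·Q(Q2 2017) = 2079.71×4 + 7795.48×5 + 298.18×7 + 24301.28×4 + 716.40×13 = 8318.84 + 38977.4 + 2087.26 + 97205.12 + 9313.2 = 155901.82
Index = 140154.91 / 155901.82 × 100 = 89.8995

89.90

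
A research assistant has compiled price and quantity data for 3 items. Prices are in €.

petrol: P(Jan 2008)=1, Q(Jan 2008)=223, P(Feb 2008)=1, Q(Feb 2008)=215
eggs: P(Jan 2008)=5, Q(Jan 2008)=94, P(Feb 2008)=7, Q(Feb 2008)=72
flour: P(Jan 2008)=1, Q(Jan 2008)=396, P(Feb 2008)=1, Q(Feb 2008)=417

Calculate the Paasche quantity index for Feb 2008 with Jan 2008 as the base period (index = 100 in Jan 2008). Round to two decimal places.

Paasche quantity index uses current-period prices as weights.
ΣP(Feb 2008)·Q(Feb 2008) = 1×215 + 7×72 + 1×417 = 215 + 504 + 417 = 1136
ΣP(Feb 2008)·Q(Jan 2008) = 1×223 + 7×94 + 1×396 = 223 + 658 + 396 = 1277
Index = 1136 / 1277 × 100 = 88.9585

88.96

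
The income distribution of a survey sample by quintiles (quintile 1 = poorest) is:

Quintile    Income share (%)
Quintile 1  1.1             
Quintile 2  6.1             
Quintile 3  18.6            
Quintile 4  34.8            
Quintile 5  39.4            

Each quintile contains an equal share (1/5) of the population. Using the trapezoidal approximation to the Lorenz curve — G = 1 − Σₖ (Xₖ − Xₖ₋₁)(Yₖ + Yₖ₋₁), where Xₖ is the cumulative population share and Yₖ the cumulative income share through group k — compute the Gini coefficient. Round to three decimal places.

Cumulative income shares Yₖ: 0.0110, 0.0720, 0.2580, 0.6060, 1.0000
Σ (Xₖ−Xₖ₋₁)(Yₖ+Yₖ₋₁) = (1/5)(0.0110+0.0000) + (1/5)(0.0720+0.0110) + (1/5)(0.2580+0.0720) + (1/5)(0.6060+0.2580) + (1/5)(1.0000+0.6060)
  = 0.0022 + 0.0166 + 0.0660 + 0.1728 + 0.3212 = 0.5788
G = 1 − 0.5788 = 0.4212

0.421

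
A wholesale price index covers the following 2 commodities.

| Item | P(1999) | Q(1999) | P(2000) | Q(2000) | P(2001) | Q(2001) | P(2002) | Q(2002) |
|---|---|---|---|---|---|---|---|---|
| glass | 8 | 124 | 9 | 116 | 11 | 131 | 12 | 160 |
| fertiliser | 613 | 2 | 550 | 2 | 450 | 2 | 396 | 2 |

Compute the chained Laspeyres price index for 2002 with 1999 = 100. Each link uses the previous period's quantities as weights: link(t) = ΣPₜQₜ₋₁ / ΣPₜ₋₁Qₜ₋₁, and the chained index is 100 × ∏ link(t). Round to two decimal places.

102.40

Link 1999→2000:
ΣP(2000)Q(1999) = 9×124 + 550×2 = 1116 + 1100 = 2216
ΣP(1999)Q(1999) = 8×124 + 613×2 = 992 + 1226 = 2218
link = 2216/2218 = 0.999098
Link 2000→2001:
ΣP(2001)Q(2000) = 11×116 + 450×2 = 1276 + 900 = 2176
ΣP(2000)Q(2000) = 9×116 + 550×2 = 1044 + 1100 = 2144
link = 2176/2144 = 1.014925
Link 2001→2002:
ΣP(2002)Q(2001) = 12×131 + 396×2 = 1572 + 792 = 2364
ΣP(2001)Q(2001) = 11×131 + 450×2 = 1441 + 900 = 2341
link = 2364/2341 = 1.009825
Chained index = 100 × 0.999098 × 1.014925 × 1.009825 = 102.3973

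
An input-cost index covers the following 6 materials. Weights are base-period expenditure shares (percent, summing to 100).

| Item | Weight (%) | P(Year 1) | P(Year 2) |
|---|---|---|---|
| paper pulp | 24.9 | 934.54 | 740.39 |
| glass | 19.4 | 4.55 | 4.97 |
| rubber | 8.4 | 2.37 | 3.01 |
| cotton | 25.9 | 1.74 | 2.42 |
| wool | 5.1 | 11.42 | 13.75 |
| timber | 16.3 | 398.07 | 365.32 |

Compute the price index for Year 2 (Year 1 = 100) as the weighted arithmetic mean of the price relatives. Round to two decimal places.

108.71

paper pulp: 24.9 × (740.39/934.54) = 24.9 × 0.792251 = 19.7270
glass: 19.4 × (4.97/4.55) = 19.4 × 1.092308 = 21.1908
rubber: 8.4 × (3.01/2.37) = 8.4 × 1.270042 = 10.6684
cotton: 25.9 × (2.42/1.74) = 25.9 × 1.390805 = 36.0218
wool: 5.1 × (13.75/11.42) = 5.1 × 1.204028 = 6.1405
timber: 16.3 × (365.32/398.07) = 16.3 × 0.917728 = 14.9590
Index = Σ wᵢ·(p₁ᵢ/p₀ᵢ) = 19.7270 + 21.1908 + 10.6684 + 36.0218 + 6.1405 + 14.9590 = 108.7075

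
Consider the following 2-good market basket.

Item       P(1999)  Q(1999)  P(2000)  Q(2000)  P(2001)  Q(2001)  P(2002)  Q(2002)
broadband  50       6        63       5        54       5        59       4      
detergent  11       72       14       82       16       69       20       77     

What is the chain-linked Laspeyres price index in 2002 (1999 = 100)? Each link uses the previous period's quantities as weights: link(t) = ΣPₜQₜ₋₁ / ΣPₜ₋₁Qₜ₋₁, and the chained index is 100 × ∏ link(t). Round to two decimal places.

167.31

Link 1999→2000:
ΣP(2000)Q(1999) = 63×6 + 14×72 = 378 + 1008 = 1386
ΣP(1999)Q(1999) = 50×6 + 11×72 = 300 + 792 = 1092
link = 1386/1092 = 1.269231
Link 2000→2001:
ΣP(2001)Q(2000) = 54×5 + 16×82 = 270 + 1312 = 1582
ΣP(2000)Q(2000) = 63×5 + 14×82 = 315 + 1148 = 1463
link = 1582/1463 = 1.081340
Link 2001→2002:
ΣP(2002)Q(2001) = 59×5 + 20×69 = 295 + 1380 = 1675
ΣP(2001)Q(2001) = 54×5 + 16×69 = 270 + 1104 = 1374
link = 1675/1374 = 1.219068
Chained index = 100 × 1.269231 × 1.081340 × 1.219068 = 167.3134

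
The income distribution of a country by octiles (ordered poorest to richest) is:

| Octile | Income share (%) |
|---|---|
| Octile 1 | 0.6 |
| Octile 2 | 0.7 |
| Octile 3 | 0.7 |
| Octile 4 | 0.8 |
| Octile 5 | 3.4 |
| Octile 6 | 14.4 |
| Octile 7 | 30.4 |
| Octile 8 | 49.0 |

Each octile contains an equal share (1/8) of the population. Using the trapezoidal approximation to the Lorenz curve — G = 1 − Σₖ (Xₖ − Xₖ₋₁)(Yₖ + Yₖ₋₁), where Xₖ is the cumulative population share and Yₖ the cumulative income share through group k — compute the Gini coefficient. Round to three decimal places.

0.664

Cumulative income shares Yₖ: 0.0060, 0.0130, 0.0200, 0.0280, 0.0620, 0.2060, 0.5100, 1.0000
Σ (Xₖ−Xₖ₋₁)(Yₖ+Yₖ₋₁) = (1/8)(0.0060+0.0000) + (1/8)(0.0130+0.0060) + (1/8)(0.0200+0.0130) + (1/8)(0.0280+0.0200) + (1/8)(0.0620+0.0280) + (1/8)(0.2060+0.0620) + (1/8)(0.5100+0.2060) + (1/8)(1.0000+0.5100)
  = 0.0008 + 0.0024 + 0.0041 + 0.0060 + 0.0112 + 0.0335 + 0.0895 + 0.1888 = 0.3362
G = 1 − 0.3362 = 0.6638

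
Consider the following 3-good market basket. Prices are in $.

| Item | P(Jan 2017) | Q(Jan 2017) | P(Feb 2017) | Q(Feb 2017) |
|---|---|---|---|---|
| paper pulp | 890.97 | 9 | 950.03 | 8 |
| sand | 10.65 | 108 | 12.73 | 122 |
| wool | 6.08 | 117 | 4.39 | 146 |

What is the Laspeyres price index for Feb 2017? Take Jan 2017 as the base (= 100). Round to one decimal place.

Laspeyres price index uses base-period quantities as weights.
ΣP(Feb 2017)·Q(Jan 2017) = 950.03×9 + 12.73×108 + 4.39×117 = 8550.27 + 1374.84 + 513.63 = 10438.74
ΣP(Jan 2017)·Q(Jan 2017) = 890.97×9 + 10.65×108 + 6.08×117 = 8018.73 + 1150.2 + 711.36 = 9880.29
Index = 10438.74 / 9880.29 × 100 = 105.6522

105.7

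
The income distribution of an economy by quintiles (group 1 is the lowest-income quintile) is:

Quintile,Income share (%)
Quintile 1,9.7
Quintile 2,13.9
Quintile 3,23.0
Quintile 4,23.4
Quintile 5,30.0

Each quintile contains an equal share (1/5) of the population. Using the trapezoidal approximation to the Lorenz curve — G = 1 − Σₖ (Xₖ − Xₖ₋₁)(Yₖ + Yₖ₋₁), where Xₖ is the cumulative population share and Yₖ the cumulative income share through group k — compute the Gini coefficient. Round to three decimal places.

Cumulative income shares Yₖ: 0.0970, 0.2360, 0.4660, 0.7000, 1.0000
Σ (Xₖ−Xₖ₋₁)(Yₖ+Yₖ₋₁) = (1/5)(0.0970+0.0000) + (1/5)(0.2360+0.0970) + (1/5)(0.4660+0.2360) + (1/5)(0.7000+0.4660) + (1/5)(1.0000+0.7000)
  = 0.0194 + 0.0666 + 0.1404 + 0.2332 + 0.3400 = 0.7996
G = 1 − 0.7996 = 0.2004

0.200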